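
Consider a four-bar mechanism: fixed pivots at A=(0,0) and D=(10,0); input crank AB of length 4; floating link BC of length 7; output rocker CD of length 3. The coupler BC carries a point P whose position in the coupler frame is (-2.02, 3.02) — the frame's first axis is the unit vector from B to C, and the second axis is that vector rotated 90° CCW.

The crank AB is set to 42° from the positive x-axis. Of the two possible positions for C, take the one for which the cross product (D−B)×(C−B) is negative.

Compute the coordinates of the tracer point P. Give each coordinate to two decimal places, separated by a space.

A=(0,0), D=(10.00,0)
B = A + 4.00·(cos42°, sin42°) = (2.9726, 2.6765)
|BD| = 7.5199
circle(B,7.00) ∩ circle(D,3.00): a=6.4196, h=2.7909
  candidates: C₊=(9.9651,2.9998) cross=20.987; C₋=(7.9784,-2.2165) cross=-20.987
  mode - wants cross < 0 → take C=(7.9784,-2.2165) (cross=-20.987)
ex = (C−B)/|BC| = (0.7151,-0.6990); ey = (0.6990,0.7151)
P = B + -2.02·ex + 3.02·ey = (3.6391,6.2482)

3.64 6.25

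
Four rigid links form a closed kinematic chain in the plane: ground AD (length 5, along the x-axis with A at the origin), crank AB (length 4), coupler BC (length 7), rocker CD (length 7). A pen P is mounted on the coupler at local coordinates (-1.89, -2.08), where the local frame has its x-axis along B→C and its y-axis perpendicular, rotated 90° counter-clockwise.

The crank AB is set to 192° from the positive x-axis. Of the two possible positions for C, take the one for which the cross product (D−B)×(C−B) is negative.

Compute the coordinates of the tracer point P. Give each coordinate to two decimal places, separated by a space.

A=(0,0), D=(5.00,0)
B = A + 4.00·(cos192°, sin192°) = (-3.9126, -0.8316)
|BD| = 8.9513
circle(B,7.00) ∩ circle(D,7.00): a=4.4757, h=5.3822
  candidates: C₊=(0.0437,4.9431) cross=48.178; C₋=(1.0438,-5.7748) cross=-48.178
  mode - wants cross < 0 → take C=(1.0438,-5.7748) (cross=-48.178)
ex = (C−B)/|BC| = (0.7080,-0.7062); ey = (0.7062,0.7080)
P = B + -1.89·ex + -2.08·ey = (-6.7196,-0.9697)

-6.72 -0.97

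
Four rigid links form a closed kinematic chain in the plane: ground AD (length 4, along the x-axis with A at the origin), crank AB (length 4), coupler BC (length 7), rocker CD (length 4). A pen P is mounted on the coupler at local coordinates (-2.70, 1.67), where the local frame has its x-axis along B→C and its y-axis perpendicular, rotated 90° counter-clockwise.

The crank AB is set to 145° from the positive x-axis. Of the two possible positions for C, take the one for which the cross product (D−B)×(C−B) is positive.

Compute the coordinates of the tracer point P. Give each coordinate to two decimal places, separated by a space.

A=(0,0), D=(4.00,0)
B = A + 4.00·(cos145°, sin145°) = (-3.2766, 2.2943)
|BD| = 7.6297
circle(B,7.00) ∩ circle(D,4.00): a=5.9775, h=3.6428
  candidates: C₊=(3.5196,3.9710) cross=27.794; C₋=(1.3288,-2.9773) cross=-27.794
  mode + wants cross > 0 → take C=(3.5196,3.9710) (cross=27.794)
ex = (C−B)/|BC| = (0.9709,0.2395); ey = (-0.2395,0.9709)
P = B + -2.70·ex + 1.67·ey = (-6.2980,3.2689)

-6.30 3.27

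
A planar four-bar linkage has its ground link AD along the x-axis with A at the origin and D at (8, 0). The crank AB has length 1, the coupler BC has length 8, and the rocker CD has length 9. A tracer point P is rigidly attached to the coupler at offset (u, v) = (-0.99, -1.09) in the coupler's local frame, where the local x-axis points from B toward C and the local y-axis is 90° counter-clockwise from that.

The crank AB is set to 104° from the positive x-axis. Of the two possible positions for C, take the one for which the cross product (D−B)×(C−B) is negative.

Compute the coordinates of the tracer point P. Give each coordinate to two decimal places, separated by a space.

A=(0,0), D=(8.00,0)
B = A + 1.00·(cos104°, sin104°) = (-0.2419, 0.9703)
|BD| = 8.2988
circle(B,8.00) ∩ circle(D,9.00): a=3.1252, h=7.3643
  candidates: C₊=(3.7229,7.9187) cross=61.115; C₋=(2.0008,-6.7089) cross=-61.115
  mode - wants cross < 0 → take C=(2.0008,-6.7089) (cross=-61.115)
ex = (C−B)/|BC| = (0.2803,-0.9599); ey = (0.9599,0.2803)
P = B + -0.99·ex + -1.09·ey = (-1.5657,1.6150)

-1.57 1.62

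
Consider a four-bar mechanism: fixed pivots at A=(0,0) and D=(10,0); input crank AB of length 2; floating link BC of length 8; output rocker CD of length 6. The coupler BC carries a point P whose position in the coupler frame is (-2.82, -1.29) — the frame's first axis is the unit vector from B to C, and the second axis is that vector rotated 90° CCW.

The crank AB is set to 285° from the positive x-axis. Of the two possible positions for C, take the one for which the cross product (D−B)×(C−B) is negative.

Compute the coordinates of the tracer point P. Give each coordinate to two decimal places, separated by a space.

A=(0,0), D=(10.00,0)
B = A + 2.00·(cos285°, sin285°) = (0.5176, -1.9319)
|BD| = 9.6772
circle(B,8.00) ∩ circle(D,6.00): a=6.2853, h=4.9493
  candidates: C₊=(5.6884,4.1725) cross=47.895; C₋=(7.6644,-5.5268) cross=-47.895
  mode - wants cross < 0 → take C=(7.6644,-5.5268) (cross=-47.895)
ex = (C−B)/|BC| = (0.8933,-0.4494); ey = (0.4494,0.8933)
P = B + -2.82·ex + -1.29·ey = (-2.5813,-1.8171)

-2.58 -1.82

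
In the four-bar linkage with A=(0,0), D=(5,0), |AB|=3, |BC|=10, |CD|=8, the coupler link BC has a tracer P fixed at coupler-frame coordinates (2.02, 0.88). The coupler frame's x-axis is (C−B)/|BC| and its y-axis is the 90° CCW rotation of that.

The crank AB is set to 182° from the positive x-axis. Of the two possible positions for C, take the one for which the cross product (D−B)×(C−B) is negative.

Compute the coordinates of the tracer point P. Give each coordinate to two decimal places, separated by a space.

-1.04 -1.11

A=(0,0), D=(5.00,0)
B = A + 3.00·(cos182°, sin182°) = (-2.9982, -0.1047)
|BD| = 7.9989
circle(B,10.00) ∩ circle(D,8.00): a=6.2498, h=7.8064
  candidates: C₊=(3.1489,7.7829) cross=62.443; C₋=(3.3532,-7.8287) cross=-62.443
  mode - wants cross < 0 → take C=(3.3532,-7.8287) (cross=-62.443)
ex = (C−B)/|BC| = (0.6351,-0.7724); ey = (0.7724,0.6351)
P = B + 2.02·ex + 0.88·ey = (-1.0355,-1.1060)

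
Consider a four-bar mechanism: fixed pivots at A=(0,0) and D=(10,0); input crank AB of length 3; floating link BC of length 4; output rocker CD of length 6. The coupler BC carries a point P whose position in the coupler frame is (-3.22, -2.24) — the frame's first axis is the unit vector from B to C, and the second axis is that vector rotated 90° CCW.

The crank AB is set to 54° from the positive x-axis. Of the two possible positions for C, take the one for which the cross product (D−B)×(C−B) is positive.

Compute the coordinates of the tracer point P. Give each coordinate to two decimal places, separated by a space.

-0.38 -0.86

A=(0,0), D=(10.00,0)
B = A + 3.00·(cos54°, sin54°) = (1.7634, 2.4271)
|BD| = 8.5868
circle(B,4.00) ∩ circle(D,6.00): a=3.1288, h=2.4921
  candidates: C₊=(5.4690,3.9332) cross=21.399; C₋=(4.0602,-0.8478) cross=-21.399
  mode + wants cross > 0 → take C=(5.4690,3.9332) (cross=21.399)
ex = (C−B)/|BC| = (0.9264,0.3765); ey = (-0.3765,0.9264)
P = B + -3.22·ex + -2.24·ey = (-0.3762,-0.8605)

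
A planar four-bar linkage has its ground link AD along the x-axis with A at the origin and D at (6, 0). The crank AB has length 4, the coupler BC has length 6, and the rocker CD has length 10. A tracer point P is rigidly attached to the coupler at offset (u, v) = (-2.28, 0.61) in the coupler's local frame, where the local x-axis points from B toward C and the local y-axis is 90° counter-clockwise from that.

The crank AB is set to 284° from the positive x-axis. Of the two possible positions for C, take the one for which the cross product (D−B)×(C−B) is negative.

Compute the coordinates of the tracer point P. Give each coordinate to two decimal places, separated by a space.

A=(0,0), D=(6.00,0)
B = A + 4.00·(cos284°, sin284°) = (0.9677, -3.8812)
|BD| = 6.3551
circle(B,6.00) ∩ circle(D,10.00): a=-1.8577, h=5.7052
  candidates: C₊=(-3.9876,-0.4981) cross=36.257; C₋=(2.9809,-9.5334) cross=-36.257
  mode - wants cross < 0 → take C=(2.9809,-9.5334) (cross=-36.257)
ex = (C−B)/|BC| = (0.3355,-0.9420); ey = (0.9420,0.3355)
P = B + -2.28·ex + 0.61·ey = (0.7773,-1.5287)

0.78 -1.53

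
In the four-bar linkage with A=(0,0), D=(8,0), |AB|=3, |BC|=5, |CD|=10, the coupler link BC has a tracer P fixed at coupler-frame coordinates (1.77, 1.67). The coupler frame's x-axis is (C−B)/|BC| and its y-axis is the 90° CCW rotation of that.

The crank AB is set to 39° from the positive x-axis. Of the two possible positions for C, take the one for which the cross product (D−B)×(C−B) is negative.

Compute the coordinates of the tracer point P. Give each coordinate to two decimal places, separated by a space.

A=(0,0), D=(8.00,0)
B = A + 3.00·(cos39°, sin39°) = (2.3314, 1.8880)
|BD| = 5.9747
circle(B,5.00) ∩ circle(D,10.00): a=-3.2891, h=3.7659
  candidates: C₊=(0.4008,6.5002) cross=22.500; C₋=(-1.9791,-0.6456) cross=-22.500
  mode - wants cross < 0 → take C=(-1.9791,-0.6456) (cross=-22.500)
ex = (C−B)/|BC| = (-0.8621,-0.5067); ey = (0.5067,-0.8621)
P = B + 1.77·ex + 1.67·ey = (1.6517,-0.4487)

1.65 -0.45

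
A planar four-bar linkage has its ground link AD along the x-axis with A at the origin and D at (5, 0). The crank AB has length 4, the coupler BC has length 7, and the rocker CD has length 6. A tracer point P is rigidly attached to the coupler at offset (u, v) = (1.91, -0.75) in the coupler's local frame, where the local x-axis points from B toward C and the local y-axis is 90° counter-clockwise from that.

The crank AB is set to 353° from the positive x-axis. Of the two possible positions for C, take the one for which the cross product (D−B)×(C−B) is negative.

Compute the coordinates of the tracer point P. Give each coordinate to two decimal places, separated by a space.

A=(0,0), D=(5.00,0)
B = A + 4.00·(cos353°, sin353°) = (3.9702, -0.4875)
|BD| = 1.1394
circle(B,7.00) ∩ circle(D,6.00): a=6.2746, h=3.1031
  candidates: C₊=(8.3138,5.0019) cross=3.536; C₋=(10.9692,-0.6076) cross=-3.536
  mode - wants cross < 0 → take C=(10.9692,-0.6076) (cross=-3.536)
ex = (C−B)/|BC| = (0.9999,-0.0172); ey = (0.0172,0.9999)
P = B + 1.91·ex + -0.75·ey = (5.8670,-1.2701)

5.87 -1.27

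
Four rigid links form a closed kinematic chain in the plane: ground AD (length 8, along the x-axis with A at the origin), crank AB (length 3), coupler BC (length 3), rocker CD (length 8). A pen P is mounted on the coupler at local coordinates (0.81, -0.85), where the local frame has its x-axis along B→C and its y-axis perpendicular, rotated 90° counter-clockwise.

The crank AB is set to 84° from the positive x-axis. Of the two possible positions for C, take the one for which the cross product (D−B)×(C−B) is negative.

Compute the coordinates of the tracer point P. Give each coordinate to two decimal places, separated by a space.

-0.62 2.27

A=(0,0), D=(8.00,0)
B = A + 3.00·(cos84°, sin84°) = (0.3136, 2.9836)
|BD| = 8.2452
circle(B,3.00) ∩ circle(D,8.00): a=0.7873, h=2.8949
  candidates: C₊=(2.0950,5.3974) cross=23.869; C₋=(0.0000,0.0000) cross=-23.869
  mode - wants cross < 0 → take C=(0.0000,0.0000) (cross=-23.869)
ex = (C−B)/|BC| = (-0.1045,-0.9945); ey = (0.9945,-0.1045)
P = B + 0.81·ex + -0.85·ey = (-0.6164,2.2669)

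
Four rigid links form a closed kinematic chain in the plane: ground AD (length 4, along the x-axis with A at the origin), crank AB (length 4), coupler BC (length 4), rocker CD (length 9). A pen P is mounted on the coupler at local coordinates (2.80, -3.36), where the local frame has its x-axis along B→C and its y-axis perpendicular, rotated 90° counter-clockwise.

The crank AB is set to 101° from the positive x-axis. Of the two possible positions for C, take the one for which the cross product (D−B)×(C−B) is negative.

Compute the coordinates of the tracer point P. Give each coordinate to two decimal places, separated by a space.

-4.44 6.29

A=(0,0), D=(4.00,0)
B = A + 4.00·(cos101°, sin101°) = (-0.7632, 3.9265)
|BD| = 6.1730
circle(B,4.00) ∩ circle(D,9.00): a=-2.1784, h=3.3548
  candidates: C₊=(-0.3102,7.9008) cross=20.709; C₋=(-4.5780,2.7235) cross=-20.709
  mode - wants cross < 0 → take C=(-4.5780,2.7235) (cross=-20.709)
ex = (C−B)/|BC| = (-0.9537,-0.3008); ey = (0.3008,-0.9537)
P = B + 2.80·ex + -3.36·ey = (-4.4441,6.2888)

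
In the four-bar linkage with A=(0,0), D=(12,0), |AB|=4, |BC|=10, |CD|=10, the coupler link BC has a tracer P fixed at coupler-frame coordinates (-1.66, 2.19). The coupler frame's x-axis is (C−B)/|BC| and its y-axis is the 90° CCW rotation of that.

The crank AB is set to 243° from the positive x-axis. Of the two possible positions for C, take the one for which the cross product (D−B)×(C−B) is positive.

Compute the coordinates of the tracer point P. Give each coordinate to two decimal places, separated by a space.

-4.55 -3.86

A=(0,0), D=(12.00,0)
B = A + 4.00·(cos243°, sin243°) = (-1.8160, -3.5640)
|BD| = 14.2683
circle(B,10.00) ∩ circle(D,10.00): a=7.1341, h=7.0074
  candidates: C₊=(3.3417,5.0033) cross=99.984; C₋=(6.8424,-8.5673) cross=-99.984
  mode + wants cross > 0 → take C=(3.3417,5.0033) (cross=99.984)
ex = (C−B)/|BC| = (0.5158,0.8567); ey = (-0.8567,0.5158)
P = B + -1.66·ex + 2.19·ey = (-4.5484,-3.8567)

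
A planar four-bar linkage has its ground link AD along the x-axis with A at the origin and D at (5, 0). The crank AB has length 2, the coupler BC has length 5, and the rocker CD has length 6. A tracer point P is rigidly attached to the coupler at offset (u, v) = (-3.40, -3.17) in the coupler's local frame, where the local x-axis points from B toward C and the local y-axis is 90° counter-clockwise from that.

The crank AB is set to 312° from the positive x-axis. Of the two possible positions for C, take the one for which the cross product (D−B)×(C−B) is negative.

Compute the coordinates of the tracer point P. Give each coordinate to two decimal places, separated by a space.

-3.08 -0.03

A=(0,0), D=(5.00,0)
B = A + 2.00·(cos312°, sin312°) = (1.3383, -1.4863)
|BD| = 3.9519
circle(B,5.00) ∩ circle(D,6.00): a=0.5842, h=4.9658
  candidates: C₊=(0.0120,3.3346) cross=19.624; C₋=(3.7472,-5.8677) cross=-19.624
  mode - wants cross < 0 → take C=(3.7472,-5.8677) (cross=-19.624)
ex = (C−B)/|BC| = (0.4818,-0.8763); ey = (0.8763,0.4818)
P = B + -3.40·ex + -3.17·ey = (-3.0776,-0.0342)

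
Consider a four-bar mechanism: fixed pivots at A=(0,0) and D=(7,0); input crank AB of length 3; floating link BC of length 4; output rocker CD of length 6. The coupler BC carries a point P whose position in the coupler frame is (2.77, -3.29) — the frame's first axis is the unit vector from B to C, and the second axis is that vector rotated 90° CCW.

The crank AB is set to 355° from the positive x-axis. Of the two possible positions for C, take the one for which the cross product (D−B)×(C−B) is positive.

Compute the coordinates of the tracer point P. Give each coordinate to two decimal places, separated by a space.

5.71 3.07

A=(0,0), D=(7.00,0)
B = A + 3.00·(cos355°, sin355°) = (2.9886, -0.2615)
|BD| = 4.0199
circle(B,4.00) ∩ circle(D,6.00): a=-0.4776, h=3.9714
  candidates: C₊=(2.2536,3.6704) cross=15.965; C₋=(2.7703,-4.2555) cross=-15.965
  mode + wants cross > 0 → take C=(2.2536,3.6704) (cross=15.965)
ex = (C−B)/|BC| = (-0.1837,0.9830); ey = (-0.9830,-0.1837)
P = B + 2.77·ex + -3.29·ey = (5.7136,3.0659)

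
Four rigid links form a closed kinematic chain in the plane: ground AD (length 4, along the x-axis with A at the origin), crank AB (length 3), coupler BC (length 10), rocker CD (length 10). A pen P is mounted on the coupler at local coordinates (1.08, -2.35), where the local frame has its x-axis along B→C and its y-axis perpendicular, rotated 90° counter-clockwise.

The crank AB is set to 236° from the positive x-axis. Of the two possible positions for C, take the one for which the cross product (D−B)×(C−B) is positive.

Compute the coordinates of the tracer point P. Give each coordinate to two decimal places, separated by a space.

0.56 -1.18

A=(0,0), D=(4.00,0)
B = A + 3.00·(cos236°, sin236°) = (-1.6776, -2.4871)
|BD| = 6.1984
circle(B,10.00) ∩ circle(D,10.00): a=3.0992, h=9.5076
  candidates: C₊=(-2.6537,7.4651) cross=58.932; C₋=(4.9761,-9.9522) cross=-58.932
  mode + wants cross > 0 → take C=(-2.6537,7.4651) (cross=58.932)
ex = (C−B)/|BC| = (-0.0976,0.9952); ey = (-0.9952,-0.0976)
P = B + 1.08·ex + -2.35·ey = (0.5558,-1.1829)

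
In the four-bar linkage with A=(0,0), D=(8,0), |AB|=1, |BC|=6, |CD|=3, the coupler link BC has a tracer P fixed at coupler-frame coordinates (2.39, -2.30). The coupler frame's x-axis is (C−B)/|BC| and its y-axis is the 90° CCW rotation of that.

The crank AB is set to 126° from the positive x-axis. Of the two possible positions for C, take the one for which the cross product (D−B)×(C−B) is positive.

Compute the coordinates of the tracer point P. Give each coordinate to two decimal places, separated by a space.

2.04 -1.22

A=(0,0), D=(8.00,0)
B = A + 1.00·(cos126°, sin126°) = (-0.5878, 0.8090)
|BD| = 8.6258
circle(B,6.00) ∩ circle(D,3.00): a=5.8780, h=1.2039
  candidates: C₊=(5.3772,1.4563) cross=10.385; C₋=(5.1514,-0.9409) cross=-10.385
  mode + wants cross > 0 → take C=(5.3772,1.4563) (cross=10.385)
ex = (C−B)/|BC| = (0.9942,0.1079); ey = (-0.1079,0.9942)
P = B + 2.39·ex + -2.30·ey = (2.0364,-1.2197)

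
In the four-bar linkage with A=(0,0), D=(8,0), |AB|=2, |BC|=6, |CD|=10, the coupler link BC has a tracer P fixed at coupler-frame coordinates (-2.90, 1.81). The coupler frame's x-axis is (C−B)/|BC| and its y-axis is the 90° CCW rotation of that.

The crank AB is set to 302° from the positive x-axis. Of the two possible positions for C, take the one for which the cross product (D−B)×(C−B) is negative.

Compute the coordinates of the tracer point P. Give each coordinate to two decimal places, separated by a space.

A=(0,0), D=(8.00,0)
B = A + 2.00·(cos302°, sin302°) = (1.0598, -1.6961)
|BD| = 7.1444
circle(B,6.00) ∩ circle(D,10.00): a=-0.9068, h=5.9311
  candidates: C₊=(-1.2291,3.8501) cross=42.374; C₋=(1.5870,-7.6729) cross=-42.374
  mode - wants cross < 0 → take C=(1.5870,-7.6729) (cross=-42.374)
ex = (C−B)/|BC| = (0.0879,-0.9961); ey = (0.9961,0.0879)
P = B + -2.90·ex + 1.81·ey = (2.6080,1.3517)

2.61 1.35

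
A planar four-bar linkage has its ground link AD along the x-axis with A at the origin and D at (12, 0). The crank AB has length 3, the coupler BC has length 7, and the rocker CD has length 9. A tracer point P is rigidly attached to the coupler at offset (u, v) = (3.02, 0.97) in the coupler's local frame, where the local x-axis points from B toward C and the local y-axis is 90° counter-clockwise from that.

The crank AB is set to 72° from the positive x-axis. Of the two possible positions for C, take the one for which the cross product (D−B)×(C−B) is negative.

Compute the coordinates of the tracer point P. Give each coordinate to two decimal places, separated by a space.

A=(0,0), D=(12.00,0)
B = A + 3.00·(cos72°, sin72°) = (0.9271, 2.8532)
|BD| = 11.4346
circle(B,7.00) ∩ circle(D,9.00): a=4.3181, h=5.5095
  candidates: C₊=(6.4833,7.1109) cross=62.999; C₋=(3.7338,-3.5595) cross=-62.999
  mode - wants cross < 0 → take C=(3.7338,-3.5595) (cross=-62.999)
ex = (C−B)/|BC| = (0.4010,-0.9161); ey = (0.9161,0.4010)
P = B + 3.02·ex + 0.97·ey = (3.0266,0.4755)

3.03 0.48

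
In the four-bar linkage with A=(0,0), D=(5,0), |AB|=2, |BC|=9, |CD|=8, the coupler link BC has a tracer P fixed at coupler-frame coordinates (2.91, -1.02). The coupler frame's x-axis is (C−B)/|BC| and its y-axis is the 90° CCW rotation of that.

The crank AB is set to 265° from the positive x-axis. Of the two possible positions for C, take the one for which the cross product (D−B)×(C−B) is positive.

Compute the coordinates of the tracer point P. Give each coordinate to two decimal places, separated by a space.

A=(0,0), D=(5.00,0)
B = A + 2.00·(cos265°, sin265°) = (-0.1743, -1.9924)
|BD| = 5.5446
circle(B,9.00) ∩ circle(D,8.00): a=4.3053, h=7.9034
  candidates: C₊=(1.0035,6.9302) cross=43.822; C₋=(6.6834,-7.8209) cross=-43.822
  mode + wants cross > 0 → take C=(1.0035,6.9302) (cross=43.822)
ex = (C−B)/|BC| = (0.1309,0.9914); ey = (-0.9914,0.1309)
P = B + 2.91·ex + -1.02·ey = (1.2177,0.7591)

1.22 0.76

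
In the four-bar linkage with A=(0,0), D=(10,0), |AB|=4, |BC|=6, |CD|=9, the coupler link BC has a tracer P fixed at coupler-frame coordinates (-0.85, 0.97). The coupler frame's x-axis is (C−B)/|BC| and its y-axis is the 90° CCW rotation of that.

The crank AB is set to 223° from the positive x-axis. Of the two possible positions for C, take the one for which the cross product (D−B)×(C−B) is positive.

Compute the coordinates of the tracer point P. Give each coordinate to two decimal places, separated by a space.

-4.21 -2.69

A=(0,0), D=(10.00,0)
B = A + 4.00·(cos223°, sin223°) = (-2.9254, -2.7280)
|BD| = 13.2102
circle(B,6.00) ∩ circle(D,9.00): a=4.9018, h=3.4600
  candidates: C₊=(1.1562,1.6697) cross=45.708; C₋=(2.5853,-5.1012) cross=-45.708
  mode + wants cross > 0 → take C=(1.1562,1.6697) (cross=45.708)
ex = (C−B)/|BC| = (0.6803,0.7330); ey = (-0.7330,0.6803)
P = B + -0.85·ex + 0.97·ey = (-4.2146,-2.6911)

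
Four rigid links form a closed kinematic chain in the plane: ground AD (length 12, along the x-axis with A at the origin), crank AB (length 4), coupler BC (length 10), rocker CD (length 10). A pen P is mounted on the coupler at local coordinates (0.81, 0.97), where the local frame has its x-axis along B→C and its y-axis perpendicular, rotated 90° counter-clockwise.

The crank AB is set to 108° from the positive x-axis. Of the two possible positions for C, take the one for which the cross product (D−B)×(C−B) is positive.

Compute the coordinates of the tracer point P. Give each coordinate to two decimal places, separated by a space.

A=(0,0), D=(12.00,0)
B = A + 4.00·(cos108°, sin108°) = (-1.2361, 3.8042)
|BD| = 13.7719
circle(B,10.00) ∩ circle(D,10.00): a=6.8860, h=7.2515
  candidates: C₊=(7.3850,8.8714) cross=99.866; C₋=(3.3789,-5.0672) cross=-99.866
  mode + wants cross > 0 → take C=(7.3850,8.8714) (cross=99.866)
ex = (C−B)/|BC| = (0.8621,0.5067); ey = (-0.5067,0.8621)
P = B + 0.81·ex + 0.97·ey = (-1.0293,5.0509)

-1.03 5.05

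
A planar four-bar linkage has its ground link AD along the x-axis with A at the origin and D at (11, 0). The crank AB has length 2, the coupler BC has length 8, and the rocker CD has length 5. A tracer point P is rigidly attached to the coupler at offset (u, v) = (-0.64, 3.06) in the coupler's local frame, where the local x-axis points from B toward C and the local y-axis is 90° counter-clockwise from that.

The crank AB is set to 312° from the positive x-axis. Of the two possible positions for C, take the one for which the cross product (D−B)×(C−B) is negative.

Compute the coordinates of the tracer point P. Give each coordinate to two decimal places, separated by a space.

A=(0,0), D=(11.00,0)
B = A + 2.00·(cos312°, sin312°) = (1.3383, -1.4863)
|BD| = 9.7754
circle(B,8.00) ∩ circle(D,5.00): a=6.8825, h=4.0781
  candidates: C₊=(7.5207,3.5909) cross=39.865; C₋=(8.7608,-4.4706) cross=-39.865
  mode - wants cross < 0 → take C=(8.7608,-4.4706) (cross=-39.865)
ex = (C−B)/|BC| = (0.9278,-0.3730); ey = (0.3730,0.9278)
P = B + -0.64·ex + 3.06·ey = (1.8859,1.5916)

1.89 1.59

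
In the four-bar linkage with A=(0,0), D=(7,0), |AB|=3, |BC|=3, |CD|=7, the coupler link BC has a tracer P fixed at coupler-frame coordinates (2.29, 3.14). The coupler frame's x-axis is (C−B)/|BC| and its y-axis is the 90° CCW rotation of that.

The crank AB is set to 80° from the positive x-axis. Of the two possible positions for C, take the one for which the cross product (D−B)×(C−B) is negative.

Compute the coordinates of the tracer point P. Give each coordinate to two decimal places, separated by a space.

3.22 0.15

A=(0,0), D=(7.00,0)
B = A + 3.00·(cos80°, sin80°) = (0.5209, 2.9544)
|BD| = 7.1209
circle(B,3.00) ∩ circle(D,7.00): a=0.7518, h=2.9043
  candidates: C₊=(2.4099,5.2850) cross=20.681; C₋=(-0.0000,-0.0000) cross=-20.681
  mode - wants cross < 0 → take C=(-0.0000,-0.0000) (cross=-20.681)
ex = (C−B)/|BC| = (-0.1736,-0.9848); ey = (0.9848,-0.1736)
P = B + 2.29·ex + 3.14·ey = (3.2156,0.1540)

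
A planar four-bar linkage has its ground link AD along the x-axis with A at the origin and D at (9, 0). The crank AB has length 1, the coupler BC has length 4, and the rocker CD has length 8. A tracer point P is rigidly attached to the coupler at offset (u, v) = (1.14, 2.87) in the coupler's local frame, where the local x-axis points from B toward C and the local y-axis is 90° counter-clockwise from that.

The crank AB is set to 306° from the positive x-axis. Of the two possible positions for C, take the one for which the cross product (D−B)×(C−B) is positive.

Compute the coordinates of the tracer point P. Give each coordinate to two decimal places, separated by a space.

A=(0,0), D=(9.00,0)
B = A + 1.00·(cos306°, sin306°) = (0.5878, -0.8090)
|BD| = 8.4510
circle(B,4.00) ∩ circle(D,8.00): a=1.3856, h=3.7523
  candidates: C₊=(1.6078,3.0587) cross=31.711; C₋=(2.3263,-4.4115) cross=-31.711
  mode + wants cross > 0 → take C=(1.6078,3.0587) (cross=31.711)
ex = (C−B)/|BC| = (0.2550,0.9669); ey = (-0.9669,0.2550)
P = B + 1.14·ex + 2.87·ey = (-1.8966,1.0252)

-1.90 1.03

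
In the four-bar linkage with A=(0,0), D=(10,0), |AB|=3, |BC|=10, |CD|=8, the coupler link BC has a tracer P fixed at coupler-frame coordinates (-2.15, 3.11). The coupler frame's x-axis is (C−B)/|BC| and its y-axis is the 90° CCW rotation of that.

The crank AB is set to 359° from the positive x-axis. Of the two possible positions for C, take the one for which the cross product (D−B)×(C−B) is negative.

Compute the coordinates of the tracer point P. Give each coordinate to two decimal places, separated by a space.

A=(0,0), D=(10.00,0)
B = A + 3.00·(cos359°, sin359°) = (2.9995, -0.0524)
|BD| = 7.0007
circle(B,10.00) ∩ circle(D,8.00): a=6.0715, h=7.9459
  candidates: C₊=(9.0115,7.9387) cross=55.626; C₋=(9.1303,-7.9526) cross=-55.626
  mode - wants cross < 0 → take C=(9.1303,-7.9526) (cross=-55.626)
ex = (C−B)/|BC| = (0.6131,-0.7900); ey = (0.7900,0.6131)
P = B + -2.15·ex + 3.11·ey = (4.1384,3.5529)

4.14 3.55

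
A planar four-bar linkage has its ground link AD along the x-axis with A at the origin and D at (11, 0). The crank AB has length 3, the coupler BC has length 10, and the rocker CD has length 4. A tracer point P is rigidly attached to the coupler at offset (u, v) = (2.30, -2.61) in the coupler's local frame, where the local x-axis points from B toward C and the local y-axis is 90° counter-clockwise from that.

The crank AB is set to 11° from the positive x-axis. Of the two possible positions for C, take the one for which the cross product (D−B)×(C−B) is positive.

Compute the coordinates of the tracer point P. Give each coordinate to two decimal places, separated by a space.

A=(0,0), D=(11.00,0)
B = A + 3.00·(cos11°, sin11°) = (2.9449, 0.5724)
|BD| = 8.0754
circle(B,10.00) ∩ circle(D,4.00): a=9.2387, h=3.8271
  candidates: C₊=(12.4316,3.7350) cross=30.906; C₋=(11.8890,-3.9000) cross=-30.906
  mode + wants cross > 0 → take C=(12.4316,3.7350) (cross=30.906)
ex = (C−B)/|BC| = (0.9487,0.3163); ey = (-0.3163,0.9487)
P = B + 2.30·ex + -2.61·ey = (5.9523,-1.1762)

5.95 -1.18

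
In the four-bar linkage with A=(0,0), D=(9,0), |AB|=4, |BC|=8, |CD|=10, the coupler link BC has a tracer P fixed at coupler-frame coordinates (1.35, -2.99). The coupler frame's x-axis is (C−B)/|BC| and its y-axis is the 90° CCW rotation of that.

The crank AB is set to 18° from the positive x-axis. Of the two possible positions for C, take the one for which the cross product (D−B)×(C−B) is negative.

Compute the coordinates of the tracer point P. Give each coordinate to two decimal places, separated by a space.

0.54 0.90

A=(0,0), D=(9.00,0)
B = A + 4.00·(cos18°, sin18°) = (3.8042, 1.2361)
|BD| = 5.3408
circle(B,8.00) ∩ circle(D,10.00): a=-0.6999, h=7.9693
  candidates: C₊=(4.9677,9.1510) cross=42.562; C₋=(1.2789,-6.3549) cross=-42.562
  mode - wants cross < 0 → take C=(1.2789,-6.3549) (cross=-42.562)
ex = (C−B)/|BC| = (-0.3157,-0.9489); ey = (0.9489,-0.3157)
P = B + 1.35·ex + -2.99·ey = (0.5410,0.8989)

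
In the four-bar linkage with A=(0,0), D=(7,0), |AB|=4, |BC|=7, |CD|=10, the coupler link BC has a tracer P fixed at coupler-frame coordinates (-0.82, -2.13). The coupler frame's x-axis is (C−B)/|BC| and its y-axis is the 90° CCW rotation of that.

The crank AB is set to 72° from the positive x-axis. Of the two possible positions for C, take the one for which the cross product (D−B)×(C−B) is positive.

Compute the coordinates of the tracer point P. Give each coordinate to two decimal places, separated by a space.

A=(0,0), D=(7.00,0)
B = A + 4.00·(cos72°, sin72°) = (1.2361, 3.8042)
|BD| = 6.9062
circle(B,7.00) ∩ circle(D,10.00): a=-0.2393, h=6.9959
  candidates: C₊=(4.8900,9.7749) cross=48.315; C₋=(-2.8173,-1.9028) cross=-48.315
  mode + wants cross > 0 → take C=(4.8900,9.7749) (cross=48.315)
ex = (C−B)/|BC| = (0.5220,0.8529); ey = (-0.8529,0.5220)
P = B + -0.82·ex + -2.13·ey = (2.6248,1.9930)

2.62 1.99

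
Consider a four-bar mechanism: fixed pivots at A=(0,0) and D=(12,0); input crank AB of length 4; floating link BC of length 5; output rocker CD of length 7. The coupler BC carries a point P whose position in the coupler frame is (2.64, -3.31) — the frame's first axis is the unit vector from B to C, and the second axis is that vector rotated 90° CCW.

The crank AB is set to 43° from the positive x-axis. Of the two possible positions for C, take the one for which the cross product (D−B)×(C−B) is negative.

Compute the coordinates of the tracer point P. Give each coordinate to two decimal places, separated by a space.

A=(0,0), D=(12.00,0)
B = A + 4.00·(cos43°, sin43°) = (2.9254, 2.7280)
|BD| = 9.4758
circle(B,5.00) ∩ circle(D,7.00): a=3.4715, h=3.5984
  candidates: C₊=(7.2859,5.1747) cross=34.098; C₋=(5.2140,-1.7175) cross=-34.098
  mode - wants cross < 0 → take C=(5.2140,-1.7175) (cross=-34.098)
ex = (C−B)/|BC| = (0.4577,-0.8891); ey = (0.8891,0.4577)
P = B + 2.64·ex + -3.31·ey = (1.1909,-1.1343)

1.19 -1.13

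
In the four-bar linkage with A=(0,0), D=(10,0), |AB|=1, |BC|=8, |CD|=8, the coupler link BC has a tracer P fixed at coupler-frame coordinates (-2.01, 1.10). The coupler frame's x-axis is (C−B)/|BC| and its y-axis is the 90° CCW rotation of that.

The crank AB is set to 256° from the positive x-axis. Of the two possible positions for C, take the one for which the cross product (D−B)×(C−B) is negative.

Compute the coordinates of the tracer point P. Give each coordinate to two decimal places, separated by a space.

-0.90 1.22

A=(0,0), D=(10.00,0)
B = A + 1.00·(cos256°, sin256°) = (-0.2419, -0.9703)
|BD| = 10.2878
circle(B,8.00) ∩ circle(D,8.00): a=5.1439, h=6.1270
  candidates: C₊=(4.3012,5.6146) cross=63.033; C₋=(5.4569,-6.5849) cross=-63.033
  mode - wants cross < 0 → take C=(5.4569,-6.5849) (cross=-63.033)
ex = (C−B)/|BC| = (0.7124,-0.7018); ey = (0.7018,0.7124)
P = B + -2.01·ex + 1.10·ey = (-0.9018,1.2240)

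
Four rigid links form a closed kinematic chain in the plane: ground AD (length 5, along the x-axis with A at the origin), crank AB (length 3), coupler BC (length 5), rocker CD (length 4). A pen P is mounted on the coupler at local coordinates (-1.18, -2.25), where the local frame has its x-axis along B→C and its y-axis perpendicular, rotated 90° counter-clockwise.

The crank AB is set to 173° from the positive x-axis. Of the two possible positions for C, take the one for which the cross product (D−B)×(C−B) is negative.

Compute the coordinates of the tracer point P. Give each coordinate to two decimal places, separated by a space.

A=(0,0), D=(5.00,0)
B = A + 3.00·(cos173°, sin173°) = (-2.9776, 0.3656)
|BD| = 7.9860
circle(B,5.00) ∩ circle(D,4.00): a=4.5565, h=2.0587
  candidates: C₊=(1.6683,2.2136) cross=16.441; C₋=(1.4798,-1.8996) cross=-16.441
  mode - wants cross < 0 → take C=(1.4798,-1.8996) (cross=-16.441)
ex = (C−B)/|BC| = (0.8915,-0.4530); ey = (0.4530,0.8915)
P = B + -1.18·ex + -2.25·ey = (-5.0489,-1.1057)

-5.05 -1.11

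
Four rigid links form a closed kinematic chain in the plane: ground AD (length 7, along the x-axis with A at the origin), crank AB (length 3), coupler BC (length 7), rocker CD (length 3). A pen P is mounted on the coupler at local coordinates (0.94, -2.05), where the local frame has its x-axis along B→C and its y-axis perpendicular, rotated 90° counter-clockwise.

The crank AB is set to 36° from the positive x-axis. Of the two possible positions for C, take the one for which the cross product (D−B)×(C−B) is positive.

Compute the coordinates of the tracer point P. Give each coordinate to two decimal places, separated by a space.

A=(0,0), D=(7.00,0)
B = A + 3.00·(cos36°, sin36°) = (2.4271, 1.7634)
|BD| = 4.9012
circle(B,7.00) ∩ circle(D,3.00): a=6.5312, h=2.5185
  candidates: C₊=(9.4271,1.7634) cross=12.343; C₋=(7.6148,-2.9363) cross=-12.343
  mode + wants cross > 0 → take C=(9.4271,1.7634) (cross=12.343)
ex = (C−B)/|BC| = (1.0000,-0.0000); ey = (0.0000,1.0000)
P = B + 0.94·ex + -2.05·ey = (3.3671,-0.2866)

3.37 -0.29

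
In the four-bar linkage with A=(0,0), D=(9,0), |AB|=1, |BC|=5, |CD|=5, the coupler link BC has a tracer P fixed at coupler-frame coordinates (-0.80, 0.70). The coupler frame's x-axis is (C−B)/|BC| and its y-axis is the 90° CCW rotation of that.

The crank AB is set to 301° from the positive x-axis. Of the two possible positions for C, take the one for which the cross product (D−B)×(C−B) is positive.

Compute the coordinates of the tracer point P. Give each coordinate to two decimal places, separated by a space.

A=(0,0), D=(9.00,0)
B = A + 1.00·(cos301°, sin301°) = (0.5150, -0.8572)
|BD| = 8.5281
circle(B,5.00) ∩ circle(D,5.00): a=4.2641, h=2.6111
  candidates: C₊=(4.4951,2.1693) cross=22.268; C₋=(5.0200,-3.0264) cross=-22.268
  mode + wants cross > 0 → take C=(4.4951,2.1693) (cross=22.268)
ex = (C−B)/|BC| = (0.7960,0.6053); ey = (-0.6053,0.7960)
P = B + -0.80·ex + 0.70·ey = (-0.5455,-0.7842)

-0.55 -0.78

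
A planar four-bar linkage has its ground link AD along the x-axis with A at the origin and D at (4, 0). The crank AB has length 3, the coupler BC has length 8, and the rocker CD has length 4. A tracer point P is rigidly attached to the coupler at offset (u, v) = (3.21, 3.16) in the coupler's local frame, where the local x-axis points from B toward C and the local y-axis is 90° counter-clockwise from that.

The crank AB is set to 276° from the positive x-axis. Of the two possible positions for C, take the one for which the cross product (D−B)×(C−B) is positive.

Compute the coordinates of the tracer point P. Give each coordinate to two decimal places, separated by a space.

-0.87 1.36

A=(0,0), D=(4.00,0)
B = A + 3.00·(cos276°, sin276°) = (0.3136, -2.9836)
|BD| = 4.7425
circle(B,8.00) ∩ circle(D,4.00): a=7.4319, h=2.9610
  candidates: C₊=(4.2277,3.9935) cross=14.042; C₋=(7.9533,-0.6097) cross=-14.042
  mode + wants cross > 0 → take C=(4.2277,3.9935) (cross=14.042)
ex = (C−B)/|BC| = (0.4893,0.8721); ey = (-0.8721,0.4893)
P = B + 3.21·ex + 3.16·ey = (-0.8718,1.3621)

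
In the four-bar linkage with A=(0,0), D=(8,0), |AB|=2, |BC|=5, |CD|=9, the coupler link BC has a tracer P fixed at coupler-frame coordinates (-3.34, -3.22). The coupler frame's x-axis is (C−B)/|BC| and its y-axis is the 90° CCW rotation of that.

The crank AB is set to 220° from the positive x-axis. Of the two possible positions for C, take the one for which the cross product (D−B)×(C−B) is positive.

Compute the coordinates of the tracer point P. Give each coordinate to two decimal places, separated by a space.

A=(0,0), D=(8.00,0)
B = A + 2.00·(cos220°, sin220°) = (-1.5321, -1.2856)
|BD| = 9.6184
circle(B,5.00) ∩ circle(D,9.00): a=1.8981, h=4.6257
  candidates: C₊=(-0.2693,3.5523) cross=44.492; C₋=(0.9672,-5.6161) cross=-44.492
  mode + wants cross > 0 → take C=(-0.2693,3.5523) (cross=44.492)
ex = (C−B)/|BC| = (0.2526,0.9676); ey = (-0.9676,0.2526)
P = B + -3.34·ex + -3.22·ey = (0.7400,-5.3305)

0.74 -5.33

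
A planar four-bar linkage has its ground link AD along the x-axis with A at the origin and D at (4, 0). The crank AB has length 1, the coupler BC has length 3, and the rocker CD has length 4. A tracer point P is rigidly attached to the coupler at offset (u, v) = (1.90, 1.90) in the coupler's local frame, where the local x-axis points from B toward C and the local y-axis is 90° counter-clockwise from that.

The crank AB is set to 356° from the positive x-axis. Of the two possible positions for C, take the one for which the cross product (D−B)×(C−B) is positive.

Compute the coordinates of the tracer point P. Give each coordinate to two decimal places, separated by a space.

A=(0,0), D=(4.00,0)
B = A + 1.00·(cos356°, sin356°) = (0.9976, -0.0698)
|BD| = 3.0032
circle(B,3.00) ∩ circle(D,4.00): a=0.3362, h=2.9811
  candidates: C₊=(1.2644,2.9183) cross=8.953; C₋=(1.4029,-3.0422) cross=-8.953
  mode + wants cross > 0 → take C=(1.2644,2.9183) (cross=8.953)
ex = (C−B)/|BC| = (0.0890,0.9960); ey = (-0.9960,0.0890)
P = B + 1.90·ex + 1.90·ey = (-0.7259,1.9917)

-0.73 1.99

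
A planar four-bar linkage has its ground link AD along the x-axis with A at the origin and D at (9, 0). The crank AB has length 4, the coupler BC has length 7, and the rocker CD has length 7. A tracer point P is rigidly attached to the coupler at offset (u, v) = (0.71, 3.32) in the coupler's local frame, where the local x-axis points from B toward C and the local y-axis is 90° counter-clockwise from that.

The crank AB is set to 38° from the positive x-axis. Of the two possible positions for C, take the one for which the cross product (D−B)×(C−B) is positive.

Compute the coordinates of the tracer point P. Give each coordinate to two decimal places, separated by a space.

1.55 5.46

A=(0,0), D=(9.00,0)
B = A + 4.00·(cos38°, sin38°) = (3.1520, 2.4626)
|BD| = 6.3453
circle(B,7.00) ∩ circle(D,7.00): a=3.1727, h=6.2397
  candidates: C₊=(8.4977,6.9820) cross=39.593; C₋=(3.6544,-4.5193) cross=-39.593
  mode + wants cross > 0 → take C=(8.4977,6.9820) (cross=39.593)
ex = (C−B)/|BC| = (0.7637,0.6456); ey = (-0.6456,0.7637)
P = B + 0.71·ex + 3.32·ey = (1.5508,5.4564)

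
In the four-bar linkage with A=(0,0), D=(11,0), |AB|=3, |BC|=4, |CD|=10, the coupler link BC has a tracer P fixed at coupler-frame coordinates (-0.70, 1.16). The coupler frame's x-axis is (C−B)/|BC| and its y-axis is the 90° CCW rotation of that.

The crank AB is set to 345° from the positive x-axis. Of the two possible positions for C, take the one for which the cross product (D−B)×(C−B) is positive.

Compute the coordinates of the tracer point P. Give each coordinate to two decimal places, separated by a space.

A=(0,0), D=(11.00,0)
B = A + 3.00·(cos345°, sin345°) = (2.8978, -0.7765)
|BD| = 8.1393
circle(B,4.00) ∩ circle(D,10.00): a=-1.0905, h=3.8485
  candidates: C₊=(1.4452,2.9505) cross=31.324; C₋=(2.1794,-4.7114) cross=-31.324
  mode + wants cross > 0 → take C=(1.4452,2.9505) (cross=31.324)
ex = (C−B)/|BC| = (-0.3632,0.9317); ey = (-0.9317,-0.3632)
P = B + -0.70·ex + 1.16·ey = (2.0712,-1.8499)

2.07 -1.85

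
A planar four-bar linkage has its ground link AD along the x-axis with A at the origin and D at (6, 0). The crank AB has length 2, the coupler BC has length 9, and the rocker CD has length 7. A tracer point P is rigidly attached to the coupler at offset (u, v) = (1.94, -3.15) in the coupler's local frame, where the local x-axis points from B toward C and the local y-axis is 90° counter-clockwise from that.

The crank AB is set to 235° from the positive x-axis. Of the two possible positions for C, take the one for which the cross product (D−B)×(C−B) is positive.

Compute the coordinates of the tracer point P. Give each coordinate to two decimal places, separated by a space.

2.54 -1.38

A=(0,0), D=(6.00,0)
B = A + 2.00·(cos235°, sin235°) = (-1.1472, -1.6383)
|BD| = 7.3325
circle(B,9.00) ∩ circle(D,7.00): a=5.8483, h=6.8408
  candidates: C₊=(3.0249,6.3363) cross=50.161; C₋=(6.0818,-6.9995) cross=-50.161
  mode + wants cross > 0 → take C=(3.0249,6.3363) (cross=50.161)
ex = (C−B)/|BC| = (0.4636,0.8861); ey = (-0.8861,0.4636)
P = B + 1.94·ex + -3.15·ey = (2.5433,-1.3795)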